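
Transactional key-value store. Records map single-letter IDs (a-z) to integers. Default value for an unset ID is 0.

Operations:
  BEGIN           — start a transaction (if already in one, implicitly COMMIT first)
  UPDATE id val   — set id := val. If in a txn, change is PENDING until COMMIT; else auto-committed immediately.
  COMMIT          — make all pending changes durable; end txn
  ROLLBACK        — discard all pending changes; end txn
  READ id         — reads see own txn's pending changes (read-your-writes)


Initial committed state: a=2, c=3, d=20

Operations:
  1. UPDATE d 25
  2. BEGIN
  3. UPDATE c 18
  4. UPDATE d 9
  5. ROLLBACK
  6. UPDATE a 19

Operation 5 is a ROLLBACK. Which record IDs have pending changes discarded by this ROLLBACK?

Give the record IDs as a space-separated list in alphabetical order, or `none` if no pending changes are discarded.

Initial committed: {a=2, c=3, d=20}
Op 1: UPDATE d=25 (auto-commit; committed d=25)
Op 2: BEGIN: in_txn=True, pending={}
Op 3: UPDATE c=18 (pending; pending now {c=18})
Op 4: UPDATE d=9 (pending; pending now {c=18, d=9})
Op 5: ROLLBACK: discarded pending ['c', 'd']; in_txn=False
Op 6: UPDATE a=19 (auto-commit; committed a=19)
ROLLBACK at op 5 discards: ['c', 'd']

Answer: c d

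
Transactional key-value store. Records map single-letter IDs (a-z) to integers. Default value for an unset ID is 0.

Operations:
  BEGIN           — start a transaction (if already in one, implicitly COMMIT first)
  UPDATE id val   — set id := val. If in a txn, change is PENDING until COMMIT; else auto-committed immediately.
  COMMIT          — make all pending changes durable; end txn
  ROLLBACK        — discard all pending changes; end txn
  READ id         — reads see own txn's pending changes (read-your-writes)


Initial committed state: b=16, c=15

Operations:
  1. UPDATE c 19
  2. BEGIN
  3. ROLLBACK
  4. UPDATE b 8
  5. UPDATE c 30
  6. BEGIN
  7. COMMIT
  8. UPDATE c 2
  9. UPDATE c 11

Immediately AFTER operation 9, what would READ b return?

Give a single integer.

Answer: 8

Derivation:
Initial committed: {b=16, c=15}
Op 1: UPDATE c=19 (auto-commit; committed c=19)
Op 2: BEGIN: in_txn=True, pending={}
Op 3: ROLLBACK: discarded pending []; in_txn=False
Op 4: UPDATE b=8 (auto-commit; committed b=8)
Op 5: UPDATE c=30 (auto-commit; committed c=30)
Op 6: BEGIN: in_txn=True, pending={}
Op 7: COMMIT: merged [] into committed; committed now {b=8, c=30}
Op 8: UPDATE c=2 (auto-commit; committed c=2)
Op 9: UPDATE c=11 (auto-commit; committed c=11)
After op 9: visible(b) = 8 (pending={}, committed={b=8, c=11})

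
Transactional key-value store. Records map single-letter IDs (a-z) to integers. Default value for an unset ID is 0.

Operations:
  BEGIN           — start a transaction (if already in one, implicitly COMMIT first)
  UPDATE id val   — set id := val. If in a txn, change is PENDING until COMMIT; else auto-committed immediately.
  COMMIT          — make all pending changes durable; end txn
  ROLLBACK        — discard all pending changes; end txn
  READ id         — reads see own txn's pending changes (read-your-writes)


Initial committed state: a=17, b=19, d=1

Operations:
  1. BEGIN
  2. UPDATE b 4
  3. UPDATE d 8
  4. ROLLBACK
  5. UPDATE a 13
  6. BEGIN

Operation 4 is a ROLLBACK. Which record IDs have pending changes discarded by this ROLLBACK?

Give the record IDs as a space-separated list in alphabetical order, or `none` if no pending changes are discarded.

Initial committed: {a=17, b=19, d=1}
Op 1: BEGIN: in_txn=True, pending={}
Op 2: UPDATE b=4 (pending; pending now {b=4})
Op 3: UPDATE d=8 (pending; pending now {b=4, d=8})
Op 4: ROLLBACK: discarded pending ['b', 'd']; in_txn=False
Op 5: UPDATE a=13 (auto-commit; committed a=13)
Op 6: BEGIN: in_txn=True, pending={}
ROLLBACK at op 4 discards: ['b', 'd']

Answer: b d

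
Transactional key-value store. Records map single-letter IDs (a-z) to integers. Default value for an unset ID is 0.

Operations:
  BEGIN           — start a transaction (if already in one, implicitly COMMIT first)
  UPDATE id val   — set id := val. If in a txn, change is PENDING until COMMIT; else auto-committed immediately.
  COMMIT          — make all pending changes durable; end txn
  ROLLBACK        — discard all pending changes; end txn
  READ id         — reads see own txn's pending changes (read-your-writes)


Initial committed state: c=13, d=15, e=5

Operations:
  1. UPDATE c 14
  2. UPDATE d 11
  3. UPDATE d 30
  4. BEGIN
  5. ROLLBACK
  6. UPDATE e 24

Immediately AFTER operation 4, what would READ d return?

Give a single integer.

Answer: 30

Derivation:
Initial committed: {c=13, d=15, e=5}
Op 1: UPDATE c=14 (auto-commit; committed c=14)
Op 2: UPDATE d=11 (auto-commit; committed d=11)
Op 3: UPDATE d=30 (auto-commit; committed d=30)
Op 4: BEGIN: in_txn=True, pending={}
After op 4: visible(d) = 30 (pending={}, committed={c=14, d=30, e=5})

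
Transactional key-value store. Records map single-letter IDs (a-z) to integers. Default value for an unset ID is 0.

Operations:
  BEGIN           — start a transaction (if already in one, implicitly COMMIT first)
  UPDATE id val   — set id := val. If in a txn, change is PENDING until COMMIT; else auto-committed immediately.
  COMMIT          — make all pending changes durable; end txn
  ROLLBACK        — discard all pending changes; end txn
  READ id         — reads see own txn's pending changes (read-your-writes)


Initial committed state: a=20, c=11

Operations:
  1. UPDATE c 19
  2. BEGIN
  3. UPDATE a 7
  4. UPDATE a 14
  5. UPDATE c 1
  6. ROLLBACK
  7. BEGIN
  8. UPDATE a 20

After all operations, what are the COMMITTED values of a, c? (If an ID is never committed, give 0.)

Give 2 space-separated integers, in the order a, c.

Initial committed: {a=20, c=11}
Op 1: UPDATE c=19 (auto-commit; committed c=19)
Op 2: BEGIN: in_txn=True, pending={}
Op 3: UPDATE a=7 (pending; pending now {a=7})
Op 4: UPDATE a=14 (pending; pending now {a=14})
Op 5: UPDATE c=1 (pending; pending now {a=14, c=1})
Op 6: ROLLBACK: discarded pending ['a', 'c']; in_txn=False
Op 7: BEGIN: in_txn=True, pending={}
Op 8: UPDATE a=20 (pending; pending now {a=20})
Final committed: {a=20, c=19}

Answer: 20 19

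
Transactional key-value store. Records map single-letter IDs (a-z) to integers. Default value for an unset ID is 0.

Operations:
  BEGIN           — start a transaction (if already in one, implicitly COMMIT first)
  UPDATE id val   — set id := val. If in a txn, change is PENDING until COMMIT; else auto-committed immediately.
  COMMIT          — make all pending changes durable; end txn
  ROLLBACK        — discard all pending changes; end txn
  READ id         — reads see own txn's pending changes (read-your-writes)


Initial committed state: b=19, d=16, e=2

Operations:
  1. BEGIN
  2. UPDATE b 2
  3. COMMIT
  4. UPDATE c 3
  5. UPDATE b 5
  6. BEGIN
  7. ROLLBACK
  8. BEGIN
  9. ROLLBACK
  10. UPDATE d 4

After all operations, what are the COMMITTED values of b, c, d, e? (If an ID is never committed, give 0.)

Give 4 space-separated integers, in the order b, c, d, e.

Initial committed: {b=19, d=16, e=2}
Op 1: BEGIN: in_txn=True, pending={}
Op 2: UPDATE b=2 (pending; pending now {b=2})
Op 3: COMMIT: merged ['b'] into committed; committed now {b=2, d=16, e=2}
Op 4: UPDATE c=3 (auto-commit; committed c=3)
Op 5: UPDATE b=5 (auto-commit; committed b=5)
Op 6: BEGIN: in_txn=True, pending={}
Op 7: ROLLBACK: discarded pending []; in_txn=False
Op 8: BEGIN: in_txn=True, pending={}
Op 9: ROLLBACK: discarded pending []; in_txn=False
Op 10: UPDATE d=4 (auto-commit; committed d=4)
Final committed: {b=5, c=3, d=4, e=2}

Answer: 5 3 4 2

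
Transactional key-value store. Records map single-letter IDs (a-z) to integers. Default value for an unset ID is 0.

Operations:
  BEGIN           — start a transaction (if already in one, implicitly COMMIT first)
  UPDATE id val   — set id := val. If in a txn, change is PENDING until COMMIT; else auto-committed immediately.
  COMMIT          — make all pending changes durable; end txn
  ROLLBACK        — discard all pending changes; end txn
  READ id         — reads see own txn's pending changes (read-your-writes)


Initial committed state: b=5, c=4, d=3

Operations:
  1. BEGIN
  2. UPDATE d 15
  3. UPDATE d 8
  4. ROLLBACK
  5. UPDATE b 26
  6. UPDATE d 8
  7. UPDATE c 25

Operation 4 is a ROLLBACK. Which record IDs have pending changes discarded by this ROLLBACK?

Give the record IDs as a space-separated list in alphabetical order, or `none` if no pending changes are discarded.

Initial committed: {b=5, c=4, d=3}
Op 1: BEGIN: in_txn=True, pending={}
Op 2: UPDATE d=15 (pending; pending now {d=15})
Op 3: UPDATE d=8 (pending; pending now {d=8})
Op 4: ROLLBACK: discarded pending ['d']; in_txn=False
Op 5: UPDATE b=26 (auto-commit; committed b=26)
Op 6: UPDATE d=8 (auto-commit; committed d=8)
Op 7: UPDATE c=25 (auto-commit; committed c=25)
ROLLBACK at op 4 discards: ['d']

Answer: d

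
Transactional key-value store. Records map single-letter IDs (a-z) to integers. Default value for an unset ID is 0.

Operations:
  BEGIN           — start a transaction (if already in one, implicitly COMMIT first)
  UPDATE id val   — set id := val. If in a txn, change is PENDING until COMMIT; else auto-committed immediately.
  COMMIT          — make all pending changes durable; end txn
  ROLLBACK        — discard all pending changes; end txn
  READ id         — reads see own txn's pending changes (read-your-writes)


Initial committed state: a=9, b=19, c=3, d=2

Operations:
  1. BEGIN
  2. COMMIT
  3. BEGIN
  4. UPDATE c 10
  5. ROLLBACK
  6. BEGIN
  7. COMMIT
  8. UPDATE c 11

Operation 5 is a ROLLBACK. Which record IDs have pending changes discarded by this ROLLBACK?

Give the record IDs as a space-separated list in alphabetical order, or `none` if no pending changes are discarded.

Answer: c

Derivation:
Initial committed: {a=9, b=19, c=3, d=2}
Op 1: BEGIN: in_txn=True, pending={}
Op 2: COMMIT: merged [] into committed; committed now {a=9, b=19, c=3, d=2}
Op 3: BEGIN: in_txn=True, pending={}
Op 4: UPDATE c=10 (pending; pending now {c=10})
Op 5: ROLLBACK: discarded pending ['c']; in_txn=False
Op 6: BEGIN: in_txn=True, pending={}
Op 7: COMMIT: merged [] into committed; committed now {a=9, b=19, c=3, d=2}
Op 8: UPDATE c=11 (auto-commit; committed c=11)
ROLLBACK at op 5 discards: ['c']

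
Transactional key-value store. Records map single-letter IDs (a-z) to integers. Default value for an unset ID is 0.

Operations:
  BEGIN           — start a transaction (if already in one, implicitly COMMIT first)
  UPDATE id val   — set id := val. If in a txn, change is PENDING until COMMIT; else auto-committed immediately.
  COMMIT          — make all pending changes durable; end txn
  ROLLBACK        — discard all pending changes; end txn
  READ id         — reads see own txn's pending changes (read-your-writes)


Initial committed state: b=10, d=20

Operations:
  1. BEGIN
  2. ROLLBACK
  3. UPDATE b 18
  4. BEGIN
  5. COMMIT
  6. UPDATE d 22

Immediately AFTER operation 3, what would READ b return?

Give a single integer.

Answer: 18

Derivation:
Initial committed: {b=10, d=20}
Op 1: BEGIN: in_txn=True, pending={}
Op 2: ROLLBACK: discarded pending []; in_txn=False
Op 3: UPDATE b=18 (auto-commit; committed b=18)
After op 3: visible(b) = 18 (pending={}, committed={b=18, d=20})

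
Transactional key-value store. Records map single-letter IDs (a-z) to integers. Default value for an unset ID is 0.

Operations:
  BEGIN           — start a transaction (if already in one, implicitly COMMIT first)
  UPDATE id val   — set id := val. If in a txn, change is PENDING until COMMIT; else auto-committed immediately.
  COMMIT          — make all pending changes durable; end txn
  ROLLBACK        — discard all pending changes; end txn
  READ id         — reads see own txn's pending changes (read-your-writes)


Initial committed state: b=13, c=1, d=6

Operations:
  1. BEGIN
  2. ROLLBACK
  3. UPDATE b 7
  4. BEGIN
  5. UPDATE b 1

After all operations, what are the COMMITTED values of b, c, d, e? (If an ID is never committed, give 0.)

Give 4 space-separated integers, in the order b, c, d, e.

Initial committed: {b=13, c=1, d=6}
Op 1: BEGIN: in_txn=True, pending={}
Op 2: ROLLBACK: discarded pending []; in_txn=False
Op 3: UPDATE b=7 (auto-commit; committed b=7)
Op 4: BEGIN: in_txn=True, pending={}
Op 5: UPDATE b=1 (pending; pending now {b=1})
Final committed: {b=7, c=1, d=6}

Answer: 7 1 6 0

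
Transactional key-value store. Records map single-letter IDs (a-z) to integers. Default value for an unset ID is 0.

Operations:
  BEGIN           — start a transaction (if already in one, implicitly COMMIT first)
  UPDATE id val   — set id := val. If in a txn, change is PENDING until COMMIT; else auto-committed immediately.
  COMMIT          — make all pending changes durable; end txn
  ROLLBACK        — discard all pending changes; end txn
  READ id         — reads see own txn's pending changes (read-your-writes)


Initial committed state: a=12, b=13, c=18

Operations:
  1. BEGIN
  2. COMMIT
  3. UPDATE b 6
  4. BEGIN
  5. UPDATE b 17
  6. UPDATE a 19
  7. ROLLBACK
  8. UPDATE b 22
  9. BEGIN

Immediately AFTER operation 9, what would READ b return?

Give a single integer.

Answer: 22

Derivation:
Initial committed: {a=12, b=13, c=18}
Op 1: BEGIN: in_txn=True, pending={}
Op 2: COMMIT: merged [] into committed; committed now {a=12, b=13, c=18}
Op 3: UPDATE b=6 (auto-commit; committed b=6)
Op 4: BEGIN: in_txn=True, pending={}
Op 5: UPDATE b=17 (pending; pending now {b=17})
Op 6: UPDATE a=19 (pending; pending now {a=19, b=17})
Op 7: ROLLBACK: discarded pending ['a', 'b']; in_txn=False
Op 8: UPDATE b=22 (auto-commit; committed b=22)
Op 9: BEGIN: in_txn=True, pending={}
After op 9: visible(b) = 22 (pending={}, committed={a=12, b=22, c=18})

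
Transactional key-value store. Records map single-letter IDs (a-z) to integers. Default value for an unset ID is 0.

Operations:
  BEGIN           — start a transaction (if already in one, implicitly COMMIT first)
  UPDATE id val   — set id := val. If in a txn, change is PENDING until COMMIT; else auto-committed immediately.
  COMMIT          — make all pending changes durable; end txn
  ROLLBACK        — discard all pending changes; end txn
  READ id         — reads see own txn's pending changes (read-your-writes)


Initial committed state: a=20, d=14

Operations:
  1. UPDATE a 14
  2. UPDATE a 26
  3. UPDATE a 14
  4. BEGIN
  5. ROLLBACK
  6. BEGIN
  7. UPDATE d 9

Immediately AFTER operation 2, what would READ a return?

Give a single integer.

Answer: 26

Derivation:
Initial committed: {a=20, d=14}
Op 1: UPDATE a=14 (auto-commit; committed a=14)
Op 2: UPDATE a=26 (auto-commit; committed a=26)
After op 2: visible(a) = 26 (pending={}, committed={a=26, d=14})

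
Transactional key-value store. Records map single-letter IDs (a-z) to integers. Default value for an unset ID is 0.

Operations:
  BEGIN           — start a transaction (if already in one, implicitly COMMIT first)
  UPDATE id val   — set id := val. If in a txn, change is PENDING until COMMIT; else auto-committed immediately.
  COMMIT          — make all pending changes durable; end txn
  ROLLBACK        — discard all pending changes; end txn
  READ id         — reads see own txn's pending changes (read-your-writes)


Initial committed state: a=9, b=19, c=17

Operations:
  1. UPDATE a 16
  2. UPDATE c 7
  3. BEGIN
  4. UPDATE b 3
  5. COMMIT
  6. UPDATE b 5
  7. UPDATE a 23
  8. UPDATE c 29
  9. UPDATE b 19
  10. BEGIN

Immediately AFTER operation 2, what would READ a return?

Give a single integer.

Initial committed: {a=9, b=19, c=17}
Op 1: UPDATE a=16 (auto-commit; committed a=16)
Op 2: UPDATE c=7 (auto-commit; committed c=7)
After op 2: visible(a) = 16 (pending={}, committed={a=16, b=19, c=7})

Answer: 16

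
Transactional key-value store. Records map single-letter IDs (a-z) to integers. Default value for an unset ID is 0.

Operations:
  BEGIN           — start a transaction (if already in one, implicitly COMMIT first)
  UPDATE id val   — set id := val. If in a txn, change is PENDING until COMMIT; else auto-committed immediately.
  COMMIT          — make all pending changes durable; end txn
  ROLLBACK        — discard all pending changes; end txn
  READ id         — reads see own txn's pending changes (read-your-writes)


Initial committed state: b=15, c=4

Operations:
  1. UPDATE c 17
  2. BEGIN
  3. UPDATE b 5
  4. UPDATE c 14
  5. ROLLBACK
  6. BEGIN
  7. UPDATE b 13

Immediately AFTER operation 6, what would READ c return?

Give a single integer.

Answer: 17

Derivation:
Initial committed: {b=15, c=4}
Op 1: UPDATE c=17 (auto-commit; committed c=17)
Op 2: BEGIN: in_txn=True, pending={}
Op 3: UPDATE b=5 (pending; pending now {b=5})
Op 4: UPDATE c=14 (pending; pending now {b=5, c=14})
Op 5: ROLLBACK: discarded pending ['b', 'c']; in_txn=False
Op 6: BEGIN: in_txn=True, pending={}
After op 6: visible(c) = 17 (pending={}, committed={b=15, c=17})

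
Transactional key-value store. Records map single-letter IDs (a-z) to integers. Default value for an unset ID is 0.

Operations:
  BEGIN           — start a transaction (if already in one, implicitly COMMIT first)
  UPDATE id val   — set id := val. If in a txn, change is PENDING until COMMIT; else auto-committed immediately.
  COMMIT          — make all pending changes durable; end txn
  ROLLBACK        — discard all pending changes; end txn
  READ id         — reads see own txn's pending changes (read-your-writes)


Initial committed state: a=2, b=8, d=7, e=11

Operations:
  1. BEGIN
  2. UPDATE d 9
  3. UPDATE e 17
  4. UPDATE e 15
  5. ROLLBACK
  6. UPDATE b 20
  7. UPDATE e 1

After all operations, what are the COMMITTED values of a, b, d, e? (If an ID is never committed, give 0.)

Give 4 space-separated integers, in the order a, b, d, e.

Initial committed: {a=2, b=8, d=7, e=11}
Op 1: BEGIN: in_txn=True, pending={}
Op 2: UPDATE d=9 (pending; pending now {d=9})
Op 3: UPDATE e=17 (pending; pending now {d=9, e=17})
Op 4: UPDATE e=15 (pending; pending now {d=9, e=15})
Op 5: ROLLBACK: discarded pending ['d', 'e']; in_txn=False
Op 6: UPDATE b=20 (auto-commit; committed b=20)
Op 7: UPDATE e=1 (auto-commit; committed e=1)
Final committed: {a=2, b=20, d=7, e=1}

Answer: 2 20 7 1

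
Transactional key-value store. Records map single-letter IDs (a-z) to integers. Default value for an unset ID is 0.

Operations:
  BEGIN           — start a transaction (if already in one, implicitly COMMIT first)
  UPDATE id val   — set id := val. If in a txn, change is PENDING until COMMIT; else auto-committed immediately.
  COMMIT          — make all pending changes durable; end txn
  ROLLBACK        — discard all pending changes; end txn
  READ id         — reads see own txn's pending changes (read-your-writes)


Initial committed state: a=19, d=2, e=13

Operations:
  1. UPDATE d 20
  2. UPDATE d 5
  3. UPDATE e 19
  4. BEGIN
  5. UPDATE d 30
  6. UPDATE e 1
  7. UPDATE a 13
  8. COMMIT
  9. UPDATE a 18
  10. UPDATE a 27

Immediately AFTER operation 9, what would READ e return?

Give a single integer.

Initial committed: {a=19, d=2, e=13}
Op 1: UPDATE d=20 (auto-commit; committed d=20)
Op 2: UPDATE d=5 (auto-commit; committed d=5)
Op 3: UPDATE e=19 (auto-commit; committed e=19)
Op 4: BEGIN: in_txn=True, pending={}
Op 5: UPDATE d=30 (pending; pending now {d=30})
Op 6: UPDATE e=1 (pending; pending now {d=30, e=1})
Op 7: UPDATE a=13 (pending; pending now {a=13, d=30, e=1})
Op 8: COMMIT: merged ['a', 'd', 'e'] into committed; committed now {a=13, d=30, e=1}
Op 9: UPDATE a=18 (auto-commit; committed a=18)
After op 9: visible(e) = 1 (pending={}, committed={a=18, d=30, e=1})

Answer: 1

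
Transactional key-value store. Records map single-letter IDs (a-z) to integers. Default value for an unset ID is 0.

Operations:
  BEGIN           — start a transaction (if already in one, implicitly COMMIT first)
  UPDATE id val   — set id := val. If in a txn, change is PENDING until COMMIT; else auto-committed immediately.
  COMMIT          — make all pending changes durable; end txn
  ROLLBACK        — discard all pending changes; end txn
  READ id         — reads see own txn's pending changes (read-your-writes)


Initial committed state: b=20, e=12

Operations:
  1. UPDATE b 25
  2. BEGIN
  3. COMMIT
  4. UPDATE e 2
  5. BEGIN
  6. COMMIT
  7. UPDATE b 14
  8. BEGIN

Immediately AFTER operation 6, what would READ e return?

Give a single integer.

Initial committed: {b=20, e=12}
Op 1: UPDATE b=25 (auto-commit; committed b=25)
Op 2: BEGIN: in_txn=True, pending={}
Op 3: COMMIT: merged [] into committed; committed now {b=25, e=12}
Op 4: UPDATE e=2 (auto-commit; committed e=2)
Op 5: BEGIN: in_txn=True, pending={}
Op 6: COMMIT: merged [] into committed; committed now {b=25, e=2}
After op 6: visible(e) = 2 (pending={}, committed={b=25, e=2})

Answer: 2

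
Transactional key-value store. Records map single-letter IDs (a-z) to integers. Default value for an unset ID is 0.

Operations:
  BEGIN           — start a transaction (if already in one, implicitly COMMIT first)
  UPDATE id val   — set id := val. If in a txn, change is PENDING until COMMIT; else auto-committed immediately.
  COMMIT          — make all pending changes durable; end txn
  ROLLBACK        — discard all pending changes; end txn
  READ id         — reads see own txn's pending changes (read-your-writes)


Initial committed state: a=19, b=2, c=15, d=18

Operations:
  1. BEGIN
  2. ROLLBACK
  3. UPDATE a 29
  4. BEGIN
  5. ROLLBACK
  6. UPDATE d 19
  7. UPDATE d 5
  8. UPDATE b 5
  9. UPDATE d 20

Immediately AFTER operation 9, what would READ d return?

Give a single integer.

Initial committed: {a=19, b=2, c=15, d=18}
Op 1: BEGIN: in_txn=True, pending={}
Op 2: ROLLBACK: discarded pending []; in_txn=False
Op 3: UPDATE a=29 (auto-commit; committed a=29)
Op 4: BEGIN: in_txn=True, pending={}
Op 5: ROLLBACK: discarded pending []; in_txn=False
Op 6: UPDATE d=19 (auto-commit; committed d=19)
Op 7: UPDATE d=5 (auto-commit; committed d=5)
Op 8: UPDATE b=5 (auto-commit; committed b=5)
Op 9: UPDATE d=20 (auto-commit; committed d=20)
After op 9: visible(d) = 20 (pending={}, committed={a=29, b=5, c=15, d=20})

Answer: 20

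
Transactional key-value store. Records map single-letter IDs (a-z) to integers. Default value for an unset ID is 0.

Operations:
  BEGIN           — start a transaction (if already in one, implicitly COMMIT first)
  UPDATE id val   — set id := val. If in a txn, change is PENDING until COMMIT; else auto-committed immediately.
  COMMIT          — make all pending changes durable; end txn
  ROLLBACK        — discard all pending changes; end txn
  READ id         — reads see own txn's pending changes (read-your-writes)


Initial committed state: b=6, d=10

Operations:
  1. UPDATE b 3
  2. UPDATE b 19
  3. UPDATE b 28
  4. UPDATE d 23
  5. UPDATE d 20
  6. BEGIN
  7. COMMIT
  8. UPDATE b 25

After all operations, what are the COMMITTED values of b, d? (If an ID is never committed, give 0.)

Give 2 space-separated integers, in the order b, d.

Answer: 25 20

Derivation:
Initial committed: {b=6, d=10}
Op 1: UPDATE b=3 (auto-commit; committed b=3)
Op 2: UPDATE b=19 (auto-commit; committed b=19)
Op 3: UPDATE b=28 (auto-commit; committed b=28)
Op 4: UPDATE d=23 (auto-commit; committed d=23)
Op 5: UPDATE d=20 (auto-commit; committed d=20)
Op 6: BEGIN: in_txn=True, pending={}
Op 7: COMMIT: merged [] into committed; committed now {b=28, d=20}
Op 8: UPDATE b=25 (auto-commit; committed b=25)
Final committed: {b=25, d=20}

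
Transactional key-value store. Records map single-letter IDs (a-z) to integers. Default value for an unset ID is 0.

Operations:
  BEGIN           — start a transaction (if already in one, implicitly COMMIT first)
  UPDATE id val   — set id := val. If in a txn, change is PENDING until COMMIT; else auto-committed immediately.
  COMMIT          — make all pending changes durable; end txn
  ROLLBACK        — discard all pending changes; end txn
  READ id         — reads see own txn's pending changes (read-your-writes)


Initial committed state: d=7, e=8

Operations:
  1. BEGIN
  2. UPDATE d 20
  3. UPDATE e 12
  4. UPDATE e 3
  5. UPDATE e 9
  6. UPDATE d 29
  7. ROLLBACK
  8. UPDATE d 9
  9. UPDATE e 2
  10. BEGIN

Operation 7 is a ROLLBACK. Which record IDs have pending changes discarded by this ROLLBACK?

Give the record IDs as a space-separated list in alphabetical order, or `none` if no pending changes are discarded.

Initial committed: {d=7, e=8}
Op 1: BEGIN: in_txn=True, pending={}
Op 2: UPDATE d=20 (pending; pending now {d=20})
Op 3: UPDATE e=12 (pending; pending now {d=20, e=12})
Op 4: UPDATE e=3 (pending; pending now {d=20, e=3})
Op 5: UPDATE e=9 (pending; pending now {d=20, e=9})
Op 6: UPDATE d=29 (pending; pending now {d=29, e=9})
Op 7: ROLLBACK: discarded pending ['d', 'e']; in_txn=False
Op 8: UPDATE d=9 (auto-commit; committed d=9)
Op 9: UPDATE e=2 (auto-commit; committed e=2)
Op 10: BEGIN: in_txn=True, pending={}
ROLLBACK at op 7 discards: ['d', 'e']

Answer: d e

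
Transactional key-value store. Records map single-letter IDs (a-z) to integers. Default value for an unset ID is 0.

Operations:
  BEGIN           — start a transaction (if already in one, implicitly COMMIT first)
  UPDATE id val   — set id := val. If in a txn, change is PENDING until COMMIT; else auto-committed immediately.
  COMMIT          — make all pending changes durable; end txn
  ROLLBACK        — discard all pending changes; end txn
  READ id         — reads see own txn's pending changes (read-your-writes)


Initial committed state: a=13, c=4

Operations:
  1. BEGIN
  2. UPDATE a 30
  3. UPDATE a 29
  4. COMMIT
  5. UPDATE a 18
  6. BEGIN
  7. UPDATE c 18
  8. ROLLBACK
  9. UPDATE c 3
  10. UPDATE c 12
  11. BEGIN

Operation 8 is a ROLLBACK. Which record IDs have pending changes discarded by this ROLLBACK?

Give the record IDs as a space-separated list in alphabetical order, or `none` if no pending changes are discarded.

Answer: c

Derivation:
Initial committed: {a=13, c=4}
Op 1: BEGIN: in_txn=True, pending={}
Op 2: UPDATE a=30 (pending; pending now {a=30})
Op 3: UPDATE a=29 (pending; pending now {a=29})
Op 4: COMMIT: merged ['a'] into committed; committed now {a=29, c=4}
Op 5: UPDATE a=18 (auto-commit; committed a=18)
Op 6: BEGIN: in_txn=True, pending={}
Op 7: UPDATE c=18 (pending; pending now {c=18})
Op 8: ROLLBACK: discarded pending ['c']; in_txn=False
Op 9: UPDATE c=3 (auto-commit; committed c=3)
Op 10: UPDATE c=12 (auto-commit; committed c=12)
Op 11: BEGIN: in_txn=True, pending={}
ROLLBACK at op 8 discards: ['c']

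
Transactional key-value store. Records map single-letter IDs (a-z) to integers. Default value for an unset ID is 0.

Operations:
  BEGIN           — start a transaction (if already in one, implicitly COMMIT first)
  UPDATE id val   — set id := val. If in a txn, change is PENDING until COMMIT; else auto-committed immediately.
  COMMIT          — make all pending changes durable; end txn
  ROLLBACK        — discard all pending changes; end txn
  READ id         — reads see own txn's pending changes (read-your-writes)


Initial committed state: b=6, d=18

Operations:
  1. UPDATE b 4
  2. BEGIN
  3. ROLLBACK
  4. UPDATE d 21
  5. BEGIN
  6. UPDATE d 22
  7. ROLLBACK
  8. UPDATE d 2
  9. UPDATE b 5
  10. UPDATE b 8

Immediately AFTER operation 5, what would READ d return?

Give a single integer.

Answer: 21

Derivation:
Initial committed: {b=6, d=18}
Op 1: UPDATE b=4 (auto-commit; committed b=4)
Op 2: BEGIN: in_txn=True, pending={}
Op 3: ROLLBACK: discarded pending []; in_txn=False
Op 4: UPDATE d=21 (auto-commit; committed d=21)
Op 5: BEGIN: in_txn=True, pending={}
After op 5: visible(d) = 21 (pending={}, committed={b=4, d=21})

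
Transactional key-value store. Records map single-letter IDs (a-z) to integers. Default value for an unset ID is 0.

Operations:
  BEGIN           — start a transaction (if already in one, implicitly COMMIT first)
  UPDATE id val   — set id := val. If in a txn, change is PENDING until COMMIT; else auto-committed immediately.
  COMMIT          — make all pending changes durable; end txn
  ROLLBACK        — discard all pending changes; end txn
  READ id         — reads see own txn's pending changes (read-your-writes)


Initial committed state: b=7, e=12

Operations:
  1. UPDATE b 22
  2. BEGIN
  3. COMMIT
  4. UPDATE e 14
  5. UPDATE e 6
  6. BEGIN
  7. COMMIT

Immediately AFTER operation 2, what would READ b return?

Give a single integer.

Answer: 22

Derivation:
Initial committed: {b=7, e=12}
Op 1: UPDATE b=22 (auto-commit; committed b=22)
Op 2: BEGIN: in_txn=True, pending={}
After op 2: visible(b) = 22 (pending={}, committed={b=22, e=12})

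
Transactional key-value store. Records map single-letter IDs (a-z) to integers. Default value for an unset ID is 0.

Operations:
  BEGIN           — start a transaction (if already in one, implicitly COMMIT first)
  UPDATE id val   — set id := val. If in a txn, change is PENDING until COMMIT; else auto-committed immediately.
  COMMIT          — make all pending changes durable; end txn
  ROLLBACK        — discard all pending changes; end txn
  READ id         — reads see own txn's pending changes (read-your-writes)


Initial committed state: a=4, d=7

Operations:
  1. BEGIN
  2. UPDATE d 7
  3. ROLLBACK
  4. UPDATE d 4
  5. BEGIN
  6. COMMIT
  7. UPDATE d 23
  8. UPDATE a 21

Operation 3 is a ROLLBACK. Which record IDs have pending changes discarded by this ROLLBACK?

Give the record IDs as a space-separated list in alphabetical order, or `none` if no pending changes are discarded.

Answer: d

Derivation:
Initial committed: {a=4, d=7}
Op 1: BEGIN: in_txn=True, pending={}
Op 2: UPDATE d=7 (pending; pending now {d=7})
Op 3: ROLLBACK: discarded pending ['d']; in_txn=False
Op 4: UPDATE d=4 (auto-commit; committed d=4)
Op 5: BEGIN: in_txn=True, pending={}
Op 6: COMMIT: merged [] into committed; committed now {a=4, d=4}
Op 7: UPDATE d=23 (auto-commit; committed d=23)
Op 8: UPDATE a=21 (auto-commit; committed a=21)
ROLLBACK at op 3 discards: ['d']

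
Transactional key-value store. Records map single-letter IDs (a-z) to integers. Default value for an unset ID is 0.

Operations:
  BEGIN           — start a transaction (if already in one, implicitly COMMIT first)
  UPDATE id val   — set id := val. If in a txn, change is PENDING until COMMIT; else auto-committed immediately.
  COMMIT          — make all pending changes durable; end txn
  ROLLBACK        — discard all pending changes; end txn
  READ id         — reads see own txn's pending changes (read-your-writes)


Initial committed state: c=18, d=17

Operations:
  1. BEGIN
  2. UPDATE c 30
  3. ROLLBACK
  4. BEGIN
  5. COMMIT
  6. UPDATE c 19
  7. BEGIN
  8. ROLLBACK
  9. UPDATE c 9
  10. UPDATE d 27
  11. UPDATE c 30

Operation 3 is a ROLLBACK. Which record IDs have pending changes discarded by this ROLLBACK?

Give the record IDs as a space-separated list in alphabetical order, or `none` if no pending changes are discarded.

Initial committed: {c=18, d=17}
Op 1: BEGIN: in_txn=True, pending={}
Op 2: UPDATE c=30 (pending; pending now {c=30})
Op 3: ROLLBACK: discarded pending ['c']; in_txn=False
Op 4: BEGIN: in_txn=True, pending={}
Op 5: COMMIT: merged [] into committed; committed now {c=18, d=17}
Op 6: UPDATE c=19 (auto-commit; committed c=19)
Op 7: BEGIN: in_txn=True, pending={}
Op 8: ROLLBACK: discarded pending []; in_txn=False
Op 9: UPDATE c=9 (auto-commit; committed c=9)
Op 10: UPDATE d=27 (auto-commit; committed d=27)
Op 11: UPDATE c=30 (auto-commit; committed c=30)
ROLLBACK at op 3 discards: ['c']

Answer: c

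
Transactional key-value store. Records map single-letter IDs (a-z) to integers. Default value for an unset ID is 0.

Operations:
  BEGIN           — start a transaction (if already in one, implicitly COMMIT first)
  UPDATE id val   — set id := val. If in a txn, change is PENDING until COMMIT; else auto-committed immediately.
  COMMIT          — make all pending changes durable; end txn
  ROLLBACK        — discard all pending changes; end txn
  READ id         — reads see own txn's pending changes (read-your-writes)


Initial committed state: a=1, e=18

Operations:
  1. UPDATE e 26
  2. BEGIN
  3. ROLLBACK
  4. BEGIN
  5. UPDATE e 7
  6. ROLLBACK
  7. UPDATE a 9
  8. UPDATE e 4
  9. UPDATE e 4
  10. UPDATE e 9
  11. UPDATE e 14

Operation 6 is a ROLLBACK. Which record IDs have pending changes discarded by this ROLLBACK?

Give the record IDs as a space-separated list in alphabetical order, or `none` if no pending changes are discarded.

Answer: e

Derivation:
Initial committed: {a=1, e=18}
Op 1: UPDATE e=26 (auto-commit; committed e=26)
Op 2: BEGIN: in_txn=True, pending={}
Op 3: ROLLBACK: discarded pending []; in_txn=False
Op 4: BEGIN: in_txn=True, pending={}
Op 5: UPDATE e=7 (pending; pending now {e=7})
Op 6: ROLLBACK: discarded pending ['e']; in_txn=False
Op 7: UPDATE a=9 (auto-commit; committed a=9)
Op 8: UPDATE e=4 (auto-commit; committed e=4)
Op 9: UPDATE e=4 (auto-commit; committed e=4)
Op 10: UPDATE e=9 (auto-commit; committed e=9)
Op 11: UPDATE e=14 (auto-commit; committed e=14)
ROLLBACK at op 6 discards: ['e']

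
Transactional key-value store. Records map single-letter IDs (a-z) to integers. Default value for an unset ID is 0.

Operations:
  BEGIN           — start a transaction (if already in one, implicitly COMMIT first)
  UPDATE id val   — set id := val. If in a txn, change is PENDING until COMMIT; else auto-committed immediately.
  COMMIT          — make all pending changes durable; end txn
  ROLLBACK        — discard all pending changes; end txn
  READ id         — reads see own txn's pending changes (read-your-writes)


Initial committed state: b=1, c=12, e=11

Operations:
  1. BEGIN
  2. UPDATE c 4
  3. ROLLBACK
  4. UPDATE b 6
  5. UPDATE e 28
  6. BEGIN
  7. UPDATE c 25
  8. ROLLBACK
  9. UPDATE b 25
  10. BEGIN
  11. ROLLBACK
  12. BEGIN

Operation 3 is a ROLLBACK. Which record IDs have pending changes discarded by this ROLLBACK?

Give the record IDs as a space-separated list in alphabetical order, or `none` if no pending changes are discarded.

Answer: c

Derivation:
Initial committed: {b=1, c=12, e=11}
Op 1: BEGIN: in_txn=True, pending={}
Op 2: UPDATE c=4 (pending; pending now {c=4})
Op 3: ROLLBACK: discarded pending ['c']; in_txn=False
Op 4: UPDATE b=6 (auto-commit; committed b=6)
Op 5: UPDATE e=28 (auto-commit; committed e=28)
Op 6: BEGIN: in_txn=True, pending={}
Op 7: UPDATE c=25 (pending; pending now {c=25})
Op 8: ROLLBACK: discarded pending ['c']; in_txn=False
Op 9: UPDATE b=25 (auto-commit; committed b=25)
Op 10: BEGIN: in_txn=True, pending={}
Op 11: ROLLBACK: discarded pending []; in_txn=False
Op 12: BEGIN: in_txn=True, pending={}
ROLLBACK at op 3 discards: ['c']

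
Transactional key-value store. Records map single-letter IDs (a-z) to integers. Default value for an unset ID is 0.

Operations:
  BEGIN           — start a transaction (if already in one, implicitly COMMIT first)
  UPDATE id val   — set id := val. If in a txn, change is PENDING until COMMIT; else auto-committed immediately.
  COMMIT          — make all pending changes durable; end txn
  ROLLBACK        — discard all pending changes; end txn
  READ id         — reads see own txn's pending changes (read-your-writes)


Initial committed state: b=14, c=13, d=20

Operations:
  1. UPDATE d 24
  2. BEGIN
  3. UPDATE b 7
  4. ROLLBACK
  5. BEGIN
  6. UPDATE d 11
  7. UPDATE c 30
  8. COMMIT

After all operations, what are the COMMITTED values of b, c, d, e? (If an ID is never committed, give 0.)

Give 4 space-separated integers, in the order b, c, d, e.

Answer: 14 30 11 0

Derivation:
Initial committed: {b=14, c=13, d=20}
Op 1: UPDATE d=24 (auto-commit; committed d=24)
Op 2: BEGIN: in_txn=True, pending={}
Op 3: UPDATE b=7 (pending; pending now {b=7})
Op 4: ROLLBACK: discarded pending ['b']; in_txn=False
Op 5: BEGIN: in_txn=True, pending={}
Op 6: UPDATE d=11 (pending; pending now {d=11})
Op 7: UPDATE c=30 (pending; pending now {c=30, d=11})
Op 8: COMMIT: merged ['c', 'd'] into committed; committed now {b=14, c=30, d=11}
Final committed: {b=14, c=30, d=11}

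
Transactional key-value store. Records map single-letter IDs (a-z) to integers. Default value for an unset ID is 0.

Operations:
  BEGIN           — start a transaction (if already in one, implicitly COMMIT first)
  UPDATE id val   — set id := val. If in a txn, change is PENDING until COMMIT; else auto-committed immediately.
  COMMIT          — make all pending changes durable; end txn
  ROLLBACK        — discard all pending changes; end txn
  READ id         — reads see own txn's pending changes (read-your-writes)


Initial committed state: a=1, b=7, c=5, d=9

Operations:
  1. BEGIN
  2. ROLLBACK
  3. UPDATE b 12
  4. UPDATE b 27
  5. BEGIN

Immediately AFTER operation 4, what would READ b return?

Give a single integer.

Initial committed: {a=1, b=7, c=5, d=9}
Op 1: BEGIN: in_txn=True, pending={}
Op 2: ROLLBACK: discarded pending []; in_txn=False
Op 3: UPDATE b=12 (auto-commit; committed b=12)
Op 4: UPDATE b=27 (auto-commit; committed b=27)
After op 4: visible(b) = 27 (pending={}, committed={a=1, b=27, c=5, d=9})

Answer: 27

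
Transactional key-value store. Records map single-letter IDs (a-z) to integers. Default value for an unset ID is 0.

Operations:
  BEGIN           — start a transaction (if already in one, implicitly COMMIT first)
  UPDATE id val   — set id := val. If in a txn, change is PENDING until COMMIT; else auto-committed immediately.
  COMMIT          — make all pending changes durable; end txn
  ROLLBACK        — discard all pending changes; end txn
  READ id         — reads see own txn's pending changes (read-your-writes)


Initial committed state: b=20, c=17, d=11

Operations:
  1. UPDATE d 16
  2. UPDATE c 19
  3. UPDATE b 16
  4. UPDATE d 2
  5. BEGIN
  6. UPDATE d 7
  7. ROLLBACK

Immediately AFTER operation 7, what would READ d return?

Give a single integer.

Answer: 2

Derivation:
Initial committed: {b=20, c=17, d=11}
Op 1: UPDATE d=16 (auto-commit; committed d=16)
Op 2: UPDATE c=19 (auto-commit; committed c=19)
Op 3: UPDATE b=16 (auto-commit; committed b=16)
Op 4: UPDATE d=2 (auto-commit; committed d=2)
Op 5: BEGIN: in_txn=True, pending={}
Op 6: UPDATE d=7 (pending; pending now {d=7})
Op 7: ROLLBACK: discarded pending ['d']; in_txn=False
After op 7: visible(d) = 2 (pending={}, committed={b=16, c=19, d=2})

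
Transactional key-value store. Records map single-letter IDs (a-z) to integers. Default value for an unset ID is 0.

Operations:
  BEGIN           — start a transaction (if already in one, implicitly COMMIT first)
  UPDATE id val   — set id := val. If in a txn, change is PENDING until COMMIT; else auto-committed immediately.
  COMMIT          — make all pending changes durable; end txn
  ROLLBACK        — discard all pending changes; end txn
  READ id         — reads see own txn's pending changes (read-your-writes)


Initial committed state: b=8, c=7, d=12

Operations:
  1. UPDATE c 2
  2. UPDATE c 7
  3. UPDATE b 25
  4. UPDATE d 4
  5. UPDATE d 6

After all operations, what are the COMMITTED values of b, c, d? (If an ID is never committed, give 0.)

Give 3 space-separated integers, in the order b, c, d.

Initial committed: {b=8, c=7, d=12}
Op 1: UPDATE c=2 (auto-commit; committed c=2)
Op 2: UPDATE c=7 (auto-commit; committed c=7)
Op 3: UPDATE b=25 (auto-commit; committed b=25)
Op 4: UPDATE d=4 (auto-commit; committed d=4)
Op 5: UPDATE d=6 (auto-commit; committed d=6)
Final committed: {b=25, c=7, d=6}

Answer: 25 7 6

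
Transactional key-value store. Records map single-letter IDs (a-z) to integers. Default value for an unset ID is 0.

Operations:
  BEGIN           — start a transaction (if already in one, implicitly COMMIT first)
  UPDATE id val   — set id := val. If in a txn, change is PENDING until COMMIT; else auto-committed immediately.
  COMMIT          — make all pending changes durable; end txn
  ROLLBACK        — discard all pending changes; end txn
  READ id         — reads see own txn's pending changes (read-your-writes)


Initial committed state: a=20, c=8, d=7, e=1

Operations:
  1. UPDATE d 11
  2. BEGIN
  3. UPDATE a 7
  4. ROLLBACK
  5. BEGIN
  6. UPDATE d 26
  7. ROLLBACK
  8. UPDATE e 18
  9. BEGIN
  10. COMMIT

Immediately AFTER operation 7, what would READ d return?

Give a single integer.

Answer: 11

Derivation:
Initial committed: {a=20, c=8, d=7, e=1}
Op 1: UPDATE d=11 (auto-commit; committed d=11)
Op 2: BEGIN: in_txn=True, pending={}
Op 3: UPDATE a=7 (pending; pending now {a=7})
Op 4: ROLLBACK: discarded pending ['a']; in_txn=False
Op 5: BEGIN: in_txn=True, pending={}
Op 6: UPDATE d=26 (pending; pending now {d=26})
Op 7: ROLLBACK: discarded pending ['d']; in_txn=False
After op 7: visible(d) = 11 (pending={}, committed={a=20, c=8, d=11, e=1})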